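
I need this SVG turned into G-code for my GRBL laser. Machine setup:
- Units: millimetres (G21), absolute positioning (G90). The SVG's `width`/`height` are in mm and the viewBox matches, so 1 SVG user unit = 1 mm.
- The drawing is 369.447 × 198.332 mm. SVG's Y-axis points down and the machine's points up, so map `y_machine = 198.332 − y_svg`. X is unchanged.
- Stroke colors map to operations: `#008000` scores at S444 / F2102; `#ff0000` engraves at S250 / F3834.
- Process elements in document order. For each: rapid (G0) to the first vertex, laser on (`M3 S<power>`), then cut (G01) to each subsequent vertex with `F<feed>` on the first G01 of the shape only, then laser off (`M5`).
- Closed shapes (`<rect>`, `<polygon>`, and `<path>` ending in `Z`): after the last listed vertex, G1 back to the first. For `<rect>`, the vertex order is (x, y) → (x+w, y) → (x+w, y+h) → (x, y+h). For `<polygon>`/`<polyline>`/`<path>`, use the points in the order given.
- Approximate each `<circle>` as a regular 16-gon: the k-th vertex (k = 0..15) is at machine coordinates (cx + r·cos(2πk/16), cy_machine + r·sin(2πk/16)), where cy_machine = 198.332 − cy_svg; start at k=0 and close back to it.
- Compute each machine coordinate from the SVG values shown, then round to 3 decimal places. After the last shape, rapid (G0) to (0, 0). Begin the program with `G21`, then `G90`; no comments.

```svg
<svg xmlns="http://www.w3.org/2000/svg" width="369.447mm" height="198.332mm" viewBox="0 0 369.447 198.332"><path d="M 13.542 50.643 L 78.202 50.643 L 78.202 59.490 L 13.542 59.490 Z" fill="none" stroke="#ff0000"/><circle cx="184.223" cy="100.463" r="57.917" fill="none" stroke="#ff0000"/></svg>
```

1 u = 1 mm; y_m = 198.332 − y.

[1] `<path>` rectangle, #ff0000→engrave S250 F3834: (13.542,147.689) → (78.202,147.689) → (78.202,138.842) → (13.542,138.842) → (13.542,147.689) (closed)

[2] `<circle>` circle, #ff0000→engrave S250 F3834: (242.140,97.869) → (237.731,120.033) → (225.177,138.823) → (206.387,151.377) → (184.223,155.786) → (162.059,151.377) → (143.269,138.823) → (130.715,120.033) → (126.306,97.869) → (130.715,75.705) → (143.269,56.915) → (162.059,44.361) → (184.223,39.952) → (206.387,44.361) → (225.177,56.915) → (237.731,75.705) → (242.140,97.869) (closed)

G21
G90
G0 X13.542 Y147.689
M3 S250
G01 X78.202 Y147.689 F3834
G01 X78.202 Y138.842
G01 X13.542 Y138.842
G01 X13.542 Y147.689
M5
G0 X242.140 Y97.869
M3 S250
G01 X237.731 Y120.033 F3834
G01 X225.177 Y138.823
G01 X206.387 Y151.377
G01 X184.223 Y155.786
G01 X162.059 Y151.377
G01 X143.269 Y138.823
G01 X130.715 Y120.033
G01 X126.306 Y97.869
G01 X130.715 Y75.705
G01 X143.269 Y56.915
G01 X162.059 Y44.361
G01 X184.223 Y39.952
G01 X206.387 Y44.361
G01 X225.177 Y56.915
G01 X237.731 Y75.705
G01 X242.140 Y97.869
M5
G0 X0.000 Y0.000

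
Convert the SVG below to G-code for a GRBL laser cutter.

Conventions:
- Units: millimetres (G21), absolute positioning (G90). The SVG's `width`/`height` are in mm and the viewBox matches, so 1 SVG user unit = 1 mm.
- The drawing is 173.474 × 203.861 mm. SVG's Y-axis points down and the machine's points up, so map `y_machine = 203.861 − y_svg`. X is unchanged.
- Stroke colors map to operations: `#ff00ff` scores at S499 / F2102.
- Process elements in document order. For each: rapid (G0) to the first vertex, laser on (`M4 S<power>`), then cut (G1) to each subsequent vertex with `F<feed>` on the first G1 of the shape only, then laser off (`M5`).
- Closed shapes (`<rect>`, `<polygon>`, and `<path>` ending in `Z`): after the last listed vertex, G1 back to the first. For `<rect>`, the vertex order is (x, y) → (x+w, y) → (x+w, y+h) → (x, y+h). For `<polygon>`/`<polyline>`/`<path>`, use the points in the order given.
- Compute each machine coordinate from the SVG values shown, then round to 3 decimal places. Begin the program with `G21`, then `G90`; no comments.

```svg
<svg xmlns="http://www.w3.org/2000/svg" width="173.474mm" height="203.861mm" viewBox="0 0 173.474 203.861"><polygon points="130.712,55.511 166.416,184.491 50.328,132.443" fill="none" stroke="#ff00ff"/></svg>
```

1 u = 1 mm; y_m = 203.861 − y.

[1] `<polygon>` closed polygon, #ff00ff→score S499 F2102: (130.712,148.350) → (166.416,19.370) → (50.328,71.418) → (130.712,148.350) (closed)

G21
G90
G0 X130.712 Y148.350
M4 S499
G1 X166.416 Y19.370 F2102
G1 X50.328 Y71.418
G1 X130.712 Y148.350
M5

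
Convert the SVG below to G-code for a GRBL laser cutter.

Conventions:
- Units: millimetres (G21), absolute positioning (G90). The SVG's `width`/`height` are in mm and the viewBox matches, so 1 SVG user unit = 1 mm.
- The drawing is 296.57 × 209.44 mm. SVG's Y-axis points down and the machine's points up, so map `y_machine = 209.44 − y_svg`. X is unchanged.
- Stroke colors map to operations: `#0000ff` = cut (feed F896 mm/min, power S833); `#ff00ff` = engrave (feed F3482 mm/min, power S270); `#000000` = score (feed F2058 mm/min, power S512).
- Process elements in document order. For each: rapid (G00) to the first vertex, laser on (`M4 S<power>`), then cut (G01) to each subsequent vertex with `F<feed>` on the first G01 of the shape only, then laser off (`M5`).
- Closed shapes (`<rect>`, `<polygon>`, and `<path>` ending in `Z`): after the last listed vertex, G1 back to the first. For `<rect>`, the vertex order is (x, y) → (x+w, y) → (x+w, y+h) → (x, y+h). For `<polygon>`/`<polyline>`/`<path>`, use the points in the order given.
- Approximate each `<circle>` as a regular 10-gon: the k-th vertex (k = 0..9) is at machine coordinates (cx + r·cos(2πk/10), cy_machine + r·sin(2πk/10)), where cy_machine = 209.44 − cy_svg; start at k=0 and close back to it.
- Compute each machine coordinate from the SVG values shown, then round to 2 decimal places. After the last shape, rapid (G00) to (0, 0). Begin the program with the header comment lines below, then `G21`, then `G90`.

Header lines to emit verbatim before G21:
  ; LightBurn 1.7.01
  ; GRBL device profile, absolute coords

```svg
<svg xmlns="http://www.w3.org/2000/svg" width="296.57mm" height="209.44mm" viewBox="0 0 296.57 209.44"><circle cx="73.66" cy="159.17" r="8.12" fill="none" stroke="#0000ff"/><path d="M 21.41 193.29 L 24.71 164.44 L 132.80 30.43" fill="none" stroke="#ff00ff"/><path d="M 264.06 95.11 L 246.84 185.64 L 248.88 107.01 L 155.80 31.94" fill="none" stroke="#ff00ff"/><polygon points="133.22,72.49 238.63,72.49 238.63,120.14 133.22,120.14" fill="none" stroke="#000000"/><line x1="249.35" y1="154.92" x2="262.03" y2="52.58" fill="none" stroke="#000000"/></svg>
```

Since the viewBox matches the mm dimensions, user units are millimetres directly. The only transform is the Y-flip y_m = 209.44 − y_svg.

Shape 1 is a circle drawn with `<circle>`. Its stroke #0000ff means cut at S833, F896. After flipping Y the toolpath is (81.78,50.27) → (80.23,55.04) → (76.17,57.99) → (71.15,57.99) → (67.09,55.04) → (65.54,50.27) → (67.09,45.50) → (71.15,42.55) → (76.17,42.55) → (80.23,45.50) → (81.78,50.27), returning to the start.

Shape 2 is a open polyline drawn with `<path>`. Its stroke #ff00ff means engrave at S270, F3482. After flipping Y the toolpath is (21.41,16.15) → (24.71,45.00) → (132.80,179.01).

Shape 3 is a open polyline drawn with `<path>`. Its stroke #ff00ff means engrave at S270, F3482. After flipping Y the toolpath is (264.06,114.33) → (246.84,23.80) → (248.88,102.43) → (155.80,177.50).

Shape 4 is a rectangle drawn with `<polygon>`. Its stroke #000000 means score at S512, F2058. After flipping Y the toolpath is (133.22,136.95) → (238.63,136.95) → (238.63,89.30) → (133.22,89.30) → (133.22,136.95), returning to the start.

Shape 5 is a line segment drawn with `<line>`. Its stroke #000000 means score at S512, F2058. After flipping Y the toolpath is (249.35,54.52) → (262.03,156.86).

; LightBurn 1.7.01
; GRBL device profile, absolute coords
G21
G90
G00 X81.78 Y50.27
M4 S833
G01 X80.23 Y55.04 F896
G01 X76.17 Y57.99
G01 X71.15 Y57.99
G01 X67.09 Y55.04
G01 X65.54 Y50.27
G01 X67.09 Y45.50
G01 X71.15 Y42.55
G01 X76.17 Y42.55
G01 X80.23 Y45.50
G01 X81.78 Y50.27
M5
G00 X21.41 Y16.15
M4 S270
G01 X24.71 Y45.00 F3482
G01 X132.80 Y179.01
M5
G00 X264.06 Y114.33
M4 S270
G01 X246.84 Y23.80 F3482
G01 X248.88 Y102.43
G01 X155.80 Y177.50
M5
G00 X133.22 Y136.95
M4 S512
G01 X238.63 Y136.95 F2058
G01 X238.63 Y89.30
G01 X133.22 Y89.30
G01 X133.22 Y136.95
M5
G00 X249.35 Y54.52
M4 S512
G01 X262.03 Y156.86 F2058
M5
G00 X0.00 Y0.00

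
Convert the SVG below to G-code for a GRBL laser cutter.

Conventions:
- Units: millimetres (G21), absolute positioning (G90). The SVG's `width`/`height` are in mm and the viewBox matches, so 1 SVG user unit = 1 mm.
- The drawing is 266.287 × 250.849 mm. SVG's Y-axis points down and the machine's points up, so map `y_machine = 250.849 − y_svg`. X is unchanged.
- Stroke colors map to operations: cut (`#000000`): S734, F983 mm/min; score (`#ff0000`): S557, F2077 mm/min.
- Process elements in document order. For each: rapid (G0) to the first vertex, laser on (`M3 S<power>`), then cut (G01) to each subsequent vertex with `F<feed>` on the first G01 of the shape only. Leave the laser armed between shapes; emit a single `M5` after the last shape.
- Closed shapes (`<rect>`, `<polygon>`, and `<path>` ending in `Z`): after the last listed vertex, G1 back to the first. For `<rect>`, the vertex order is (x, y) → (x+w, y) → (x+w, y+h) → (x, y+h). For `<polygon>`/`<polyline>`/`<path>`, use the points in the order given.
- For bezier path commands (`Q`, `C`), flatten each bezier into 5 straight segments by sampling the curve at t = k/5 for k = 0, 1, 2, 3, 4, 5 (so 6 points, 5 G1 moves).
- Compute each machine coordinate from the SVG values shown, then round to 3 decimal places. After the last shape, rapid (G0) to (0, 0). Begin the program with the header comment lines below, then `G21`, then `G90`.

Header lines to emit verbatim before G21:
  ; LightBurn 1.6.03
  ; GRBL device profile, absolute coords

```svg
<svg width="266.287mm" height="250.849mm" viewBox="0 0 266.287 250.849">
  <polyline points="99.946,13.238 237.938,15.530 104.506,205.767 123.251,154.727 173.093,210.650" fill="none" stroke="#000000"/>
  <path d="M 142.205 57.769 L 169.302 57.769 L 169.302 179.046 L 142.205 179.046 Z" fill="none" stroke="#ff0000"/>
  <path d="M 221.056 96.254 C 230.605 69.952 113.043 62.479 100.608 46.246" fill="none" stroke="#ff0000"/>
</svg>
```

viewBox `0 0 266.287 250.849` with mm width/height → 1 unit = 1 mm. Flip: y_m = 250.849 − y_svg.

**Shape 1** — `<polyline>` open polyline, stroke `#000000` → cut (S734, F983). Machine vertices: (99.946,237.611) → (237.938,235.319) → (104.506,45.082) → (123.251,96.122) → (173.093,40.199). Open path.

**Shape 2** — `<path>` rectangle, stroke `#ff0000` → score (S557, F2077). Machine vertices: (142.205,193.080) → (169.302,193.080) → (169.302,71.803) → (142.205,71.803) → (142.205,193.080). Closed: final G1 returns to the first vertex.

**Shape 3** — `<path>` cubic bezier, stroke `#ff0000` → score (S557, F2077). Control points (SVG): P0=(221.056,96.254), P1=(230.605,69.952), P2=(113.043,62.479), P3=(100.608,46.246); sampled at t=k/5. Machine vertices: (221.056,154.595) → (213.390,168.337) → (186.365,178.885) → (151.128,187.563) → (118.826,195.694) → (100.608,204.603). Open path.

; LightBurn 1.6.03
; GRBL device profile, absolute coords
G21
G90
G0 X99.946 Y237.611
M3 S734
G01 X237.938 Y235.319 F983
G01 X104.506 Y45.082
G01 X123.251 Y96.122
G01 X173.093 Y40.199
G0 X142.205 Y193.080
M3 S557
G01 X169.302 Y193.080 F2077
G01 X169.302 Y71.803
G01 X142.205 Y71.803
G01 X142.205 Y193.080
G0 X221.056 Y154.595
M3 S557
G01 X213.390 Y168.337 F2077
G01 X186.365 Y178.885
G01 X151.128 Y187.563
G01 X118.826 Y195.694
G01 X100.608 Y204.603
M5
G0 X0.000 Y0.000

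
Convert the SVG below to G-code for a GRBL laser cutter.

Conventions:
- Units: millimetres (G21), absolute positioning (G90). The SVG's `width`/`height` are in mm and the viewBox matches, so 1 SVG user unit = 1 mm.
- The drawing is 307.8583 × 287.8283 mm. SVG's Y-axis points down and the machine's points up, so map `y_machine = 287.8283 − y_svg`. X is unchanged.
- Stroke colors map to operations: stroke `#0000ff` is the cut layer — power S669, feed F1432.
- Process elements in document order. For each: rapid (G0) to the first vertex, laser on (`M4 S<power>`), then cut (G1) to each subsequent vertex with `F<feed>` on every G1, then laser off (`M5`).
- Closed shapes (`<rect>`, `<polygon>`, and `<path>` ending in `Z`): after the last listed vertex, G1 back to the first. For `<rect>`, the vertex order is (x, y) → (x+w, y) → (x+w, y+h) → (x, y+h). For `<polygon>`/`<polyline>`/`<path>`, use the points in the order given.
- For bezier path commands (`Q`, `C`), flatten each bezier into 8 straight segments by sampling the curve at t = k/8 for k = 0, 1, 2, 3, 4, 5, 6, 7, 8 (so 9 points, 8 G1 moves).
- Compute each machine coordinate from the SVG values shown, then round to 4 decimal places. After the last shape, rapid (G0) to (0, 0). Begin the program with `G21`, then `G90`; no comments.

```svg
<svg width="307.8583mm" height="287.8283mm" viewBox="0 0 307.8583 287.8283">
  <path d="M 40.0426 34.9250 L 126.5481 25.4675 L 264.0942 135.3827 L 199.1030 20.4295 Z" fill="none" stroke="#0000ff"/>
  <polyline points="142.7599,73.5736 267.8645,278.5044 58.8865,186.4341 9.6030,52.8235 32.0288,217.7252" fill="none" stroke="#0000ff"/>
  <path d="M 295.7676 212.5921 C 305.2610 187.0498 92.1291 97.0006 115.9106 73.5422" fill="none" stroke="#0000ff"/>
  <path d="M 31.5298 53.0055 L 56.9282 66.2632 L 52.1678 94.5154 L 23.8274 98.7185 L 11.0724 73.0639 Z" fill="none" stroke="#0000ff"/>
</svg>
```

G21
G90
G0 X40.0426 Y252.9033
M4 S669
G1 X126.5481 Y262.3608 F1432
G1 X264.0942 Y152.4456 F1432
G1 X199.1030 Y267.3988 F1432
G1 X40.0426 Y252.9033 F1432
M5
G0 X142.7599 Y214.2547
M4 S669
G1 X267.8645 Y9.3239 F1432
G1 X58.8865 Y101.3942 F1432
G1 X9.6030 Y235.0048 F1432
G1 X32.0288 Y70.1031 F1432
M5
G0 X295.7676 Y75.2362
M4 S669
G1 X289.7896 Y87.5823 F1432
G1 X268.3257 Y104.4396 F1432
G1 X236.7611 Y124.2718 F1432
G1 X200.4811 Y145.5426 F1432
G1 X164.8708 Y166.7158 F1432
G1 X135.3154 Y186.2549 F1432
G1 X117.2003 Y202.6238 F1432
G1 X115.9106 Y214.2861 F1432
M5
G0 X31.5298 Y234.8228
M4 S669
G1 X56.9282 Y221.5651 F1432
G1 X52.1678 Y193.3129 F1432
G1 X23.8274 Y189.1098 F1432
G1 X11.0724 Y214.7644 F1432
G1 X31.5298 Y234.8228 F1432
M5
G0 X0.0000 Y0.0000

Since the viewBox matches the mm dimensions, user units are millimetres directly. The only transform is the Y-flip y_m = 287.8283 − y_svg.

Shape 1 is a closed polygon drawn with `<path>`. Its stroke #0000ff means cut at S669, F1432. After flipping Y the toolpath is (40.0426,252.9033) → (126.5481,262.3608) → (264.0942,152.4456) → (199.1030,267.3988) → (40.0426,252.9033), returning to the start.

Shape 2 is a open polyline drawn with `<polyline>`. Its stroke #0000ff means cut at S669, F1432. After flipping Y the toolpath is (142.7599,214.2547) → (267.8645,9.3239) → (58.8865,101.3942) → (9.6030,235.0048) → (32.0288,70.1031).

Shape 3 is a cubic bezier drawn with `<path>`. Its stroke #0000ff means cut at S669, F1432. After flipping Y the toolpath is (295.7676,75.2362) → (289.7896,87.5823) → (268.3257,104.4396) → (236.7611,124.2718) → (200.4811,145.5426) → (164.8708,166.7158) → (135.3154,186.2549) → (117.2003,202.6238) → (115.9106,214.2861).

Shape 4 is a regular polygon drawn with `<path>`. Its stroke #0000ff means cut at S669, F1432. After flipping Y the toolpath is (31.5298,234.8228) → (56.9282,221.5651) → (52.1678,193.3129) → (23.8274,189.1098) → (11.0724,214.7644) → (31.5298,234.8228), returning to the start.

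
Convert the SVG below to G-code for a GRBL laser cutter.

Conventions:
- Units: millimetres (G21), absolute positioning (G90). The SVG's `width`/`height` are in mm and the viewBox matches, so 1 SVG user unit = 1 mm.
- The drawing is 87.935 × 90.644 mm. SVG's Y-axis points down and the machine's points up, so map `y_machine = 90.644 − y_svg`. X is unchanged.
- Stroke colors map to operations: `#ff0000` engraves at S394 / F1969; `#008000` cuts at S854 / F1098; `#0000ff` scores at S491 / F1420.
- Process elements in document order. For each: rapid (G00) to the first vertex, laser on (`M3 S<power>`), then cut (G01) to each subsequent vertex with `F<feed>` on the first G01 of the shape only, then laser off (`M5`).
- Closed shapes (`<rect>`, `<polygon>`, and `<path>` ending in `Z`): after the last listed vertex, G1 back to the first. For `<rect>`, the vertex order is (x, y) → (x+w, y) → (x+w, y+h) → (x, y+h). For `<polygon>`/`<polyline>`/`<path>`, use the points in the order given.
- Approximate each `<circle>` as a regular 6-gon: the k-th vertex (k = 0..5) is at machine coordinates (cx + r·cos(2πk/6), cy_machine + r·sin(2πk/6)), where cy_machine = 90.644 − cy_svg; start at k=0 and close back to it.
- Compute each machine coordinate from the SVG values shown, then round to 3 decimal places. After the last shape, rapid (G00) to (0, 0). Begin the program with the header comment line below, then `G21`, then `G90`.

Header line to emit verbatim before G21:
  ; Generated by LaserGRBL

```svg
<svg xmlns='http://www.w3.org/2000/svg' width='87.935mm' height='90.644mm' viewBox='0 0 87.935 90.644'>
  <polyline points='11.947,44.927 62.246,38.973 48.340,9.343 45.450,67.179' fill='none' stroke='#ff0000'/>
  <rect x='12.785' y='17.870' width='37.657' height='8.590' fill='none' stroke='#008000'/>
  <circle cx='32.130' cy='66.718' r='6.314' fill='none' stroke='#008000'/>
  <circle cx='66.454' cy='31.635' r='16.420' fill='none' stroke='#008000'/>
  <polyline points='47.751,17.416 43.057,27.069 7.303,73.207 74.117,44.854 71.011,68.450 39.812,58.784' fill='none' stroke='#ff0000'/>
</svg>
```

; Generated by LaserGRBL
G21
G90
G00 X11.947 Y45.717
M3 S394
G01 X62.246 Y51.671 F1969
G01 X48.340 Y81.301
G01 X45.450 Y23.465
M5
G00 X12.785 Y72.774
M3 S854
G01 X50.442 Y72.774 F1098
G01 X50.442 Y64.184
G01 X12.785 Y64.184
G01 X12.785 Y72.774
M5
G00 X38.444 Y23.926
M3 S854
G01 X35.287 Y29.394 F1098
G01 X28.973 Y29.394
G01 X25.816 Y23.926
G01 X28.973 Y18.458
G01 X35.287 Y18.458
G01 X38.444 Y23.926
M5
G00 X82.874 Y59.009
M3 S854
G01 X74.664 Y73.229 F1098
G01 X58.244 Y73.229
G01 X50.034 Y59.009
G01 X58.244 Y44.789
G01 X74.664 Y44.789
G01 X82.874 Y59.009
M5
G00 X47.751 Y73.228
M3 S394
G01 X43.057 Y63.575 F1969
G01 X7.303 Y17.437
G01 X74.117 Y45.790
G01 X71.011 Y22.194
G01 X39.812 Y31.860
M5
G00 X0.000 Y0.000

1 u = 1 mm; y_m = 90.644 − y.

[1] `<polyline>` open polyline, #ff0000→engrave S394 F1969: (11.947,45.717) → (62.246,51.671) → (48.340,81.301) → (45.450,23.465)

[2] `<rect>` rectangle, #008000→cut S854 F1098: (12.785,72.774) → (50.442,72.774) → (50.442,64.184) → (12.785,64.184) → (12.785,72.774) (closed)

[3] `<circle>` circle, #008000→cut S854 F1098: (38.444,23.926) → (35.287,29.394) → (28.973,29.394) → (25.816,23.926) → (28.973,18.458) → (35.287,18.458) → (38.444,23.926) (closed)

[4] `<circle>` circle, #008000→cut S854 F1098: (82.874,59.009) → (74.664,73.229) → (58.244,73.229) → (50.034,59.009) → (58.244,44.789) → (74.664,44.789) → (82.874,59.009) (closed)

[5] `<polyline>` open polyline, #ff0000→engrave S394 F1969: (47.751,73.228) → (43.057,63.575) → (7.303,17.437) → (74.117,45.790) → (71.011,22.194) → (39.812,31.860)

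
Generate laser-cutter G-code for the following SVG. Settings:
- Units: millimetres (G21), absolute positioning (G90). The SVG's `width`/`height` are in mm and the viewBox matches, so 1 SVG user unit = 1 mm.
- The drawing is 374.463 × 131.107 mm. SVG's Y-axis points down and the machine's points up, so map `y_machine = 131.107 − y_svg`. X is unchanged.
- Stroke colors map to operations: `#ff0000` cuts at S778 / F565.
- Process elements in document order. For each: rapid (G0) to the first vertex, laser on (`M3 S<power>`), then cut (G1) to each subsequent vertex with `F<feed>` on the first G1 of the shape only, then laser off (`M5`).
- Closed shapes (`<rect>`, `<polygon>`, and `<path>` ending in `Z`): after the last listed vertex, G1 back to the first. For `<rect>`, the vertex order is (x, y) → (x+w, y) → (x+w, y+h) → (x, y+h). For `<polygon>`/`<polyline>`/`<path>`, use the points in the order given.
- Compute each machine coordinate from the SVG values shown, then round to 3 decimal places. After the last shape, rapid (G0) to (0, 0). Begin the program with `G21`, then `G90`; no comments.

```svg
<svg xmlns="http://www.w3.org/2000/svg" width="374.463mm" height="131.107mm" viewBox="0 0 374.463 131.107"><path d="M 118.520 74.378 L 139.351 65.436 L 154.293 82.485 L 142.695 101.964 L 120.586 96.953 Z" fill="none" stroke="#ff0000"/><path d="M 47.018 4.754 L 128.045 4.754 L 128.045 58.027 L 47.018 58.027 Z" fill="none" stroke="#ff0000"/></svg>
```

viewBox `0 0 374.463 131.107` with mm width/height → 1 unit = 1 mm. Flip: y_m = 131.107 − y_svg.

**Shape 1** — `<path>` regular polygon, stroke `#ff0000` → cut (S778, F565). Machine vertices: (118.520,56.729) → (139.351,65.671) → (154.293,48.622) → (142.695,29.143) → (120.586,34.154) → (118.520,56.729). Closed: final G1 returns to the first vertex.

**Shape 2** — `<path>` rectangle, stroke `#ff0000` → cut (S778, F565). Machine vertices: (47.018,126.353) → (128.045,126.353) → (128.045,73.080) → (47.018,73.080) → (47.018,126.353). Closed: final G1 returns to the first vertex.

G21
G90
G0 X118.520 Y56.729
M3 S778
G1 X139.351 Y65.671 F565
G1 X154.293 Y48.622
G1 X142.695 Y29.143
G1 X120.586 Y34.154
G1 X118.520 Y56.729
M5
G0 X47.018 Y126.353
M3 S778
G1 X128.045 Y126.353 F565
G1 X128.045 Y73.080
G1 X47.018 Y73.080
G1 X47.018 Y126.353
M5
G0 X0.000 Y0.000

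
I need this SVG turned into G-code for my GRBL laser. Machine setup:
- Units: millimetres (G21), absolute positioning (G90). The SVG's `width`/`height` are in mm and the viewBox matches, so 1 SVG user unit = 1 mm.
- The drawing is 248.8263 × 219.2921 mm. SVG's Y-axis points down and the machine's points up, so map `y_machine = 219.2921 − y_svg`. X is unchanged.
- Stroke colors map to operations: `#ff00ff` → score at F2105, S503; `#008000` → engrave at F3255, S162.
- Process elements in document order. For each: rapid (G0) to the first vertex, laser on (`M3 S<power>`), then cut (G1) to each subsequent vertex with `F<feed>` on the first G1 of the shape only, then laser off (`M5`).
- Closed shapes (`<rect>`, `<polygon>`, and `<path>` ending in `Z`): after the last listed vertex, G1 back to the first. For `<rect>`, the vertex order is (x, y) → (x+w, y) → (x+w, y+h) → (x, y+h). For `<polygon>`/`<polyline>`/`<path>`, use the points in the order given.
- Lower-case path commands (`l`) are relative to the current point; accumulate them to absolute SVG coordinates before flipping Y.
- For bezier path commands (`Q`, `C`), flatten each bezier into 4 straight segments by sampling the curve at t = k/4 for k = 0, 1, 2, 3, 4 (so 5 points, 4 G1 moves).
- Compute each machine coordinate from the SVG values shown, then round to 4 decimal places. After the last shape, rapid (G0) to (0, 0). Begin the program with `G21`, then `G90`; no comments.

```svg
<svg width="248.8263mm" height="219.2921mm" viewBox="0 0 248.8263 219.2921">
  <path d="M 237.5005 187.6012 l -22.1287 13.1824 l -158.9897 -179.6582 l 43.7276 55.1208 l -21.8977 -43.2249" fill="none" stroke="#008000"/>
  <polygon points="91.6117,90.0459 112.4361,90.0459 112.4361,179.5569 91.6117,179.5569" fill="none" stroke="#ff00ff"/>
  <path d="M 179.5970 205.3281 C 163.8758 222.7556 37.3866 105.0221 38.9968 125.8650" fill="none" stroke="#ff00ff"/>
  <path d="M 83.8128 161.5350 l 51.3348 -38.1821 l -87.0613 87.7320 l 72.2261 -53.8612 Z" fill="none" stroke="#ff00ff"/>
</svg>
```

G21
G90
G0 X237.5005 Y31.6909
M3 S162
G1 X215.3718 Y18.5085 F3255
G1 X56.3821 Y198.1667
G1 X100.1097 Y143.0459
G1 X78.2120 Y186.2708
M5
G0 X91.6117 Y129.2462
M3 S503
G1 X112.4361 Y129.2462 F2105
G1 X112.4361 Y39.7352
G1 X91.6117 Y39.7352
G1 X91.6117 Y129.2462
M5
G0 X179.5970 Y13.9640
M3 S503
G1 X150.7694 Y21.9589 F2105
G1 X102.7976 Y54.9763
G1 X58.0755 Y87.3533
G1 X38.9968 Y93.4271
M5
G0 X83.8128 Y57.7571
M3 S503
G1 X135.1476 Y95.9392 F2105
G1 X48.0863 Y8.2072
G1 X120.3124 Y62.0684
G1 X83.8128 Y57.7571
M5
G0 X0.0000 Y0.0000

viewBox `0 0 248.8263 219.2921` with mm width/height → 1 unit = 1 mm. Flip: y_m = 219.2921 − y_svg.

**Shape 1** — `<path>` open polyline, stroke `#008000` → engrave (S162, F3255). Machine vertices: (237.5005,31.6909) → (215.3718,18.5085) → (56.3821,198.1667) → (100.1097,143.0459) → (78.2120,186.2708). Open path.

**Shape 2** — `<polygon>` rectangle, stroke `#ff00ff` → score (S503, F2105). Machine vertices: (91.6117,129.2462) → (112.4361,129.2462) → (112.4361,39.7352) → (91.6117,39.7352) → (91.6117,129.2462). Closed: final G1 returns to the first vertex.

**Shape 3** — `<path>` cubic bezier, stroke `#ff00ff` → score (S503, F2105). Control points (SVG): P0=(179.5970,205.3281), P1=(163.8758,222.7556), P2=(37.3866,105.0221), P3=(38.9968,125.8650); sampled at t=k/4. Machine vertices: (179.5970,13.9640) → (150.7694,21.9589) → (102.7976,54.9763) → (58.0755,87.3533) → (38.9968,93.4271). Open path.

**Shape 4** — `<path>` closed polygon, stroke `#ff00ff` → score (S503, F2105). Machine vertices: (83.8128,57.7571) → (135.1476,95.9392) → (48.0863,8.2072) → (120.3124,62.0684) → (83.8128,57.7571). Closed: final G1 returns to the first vertex.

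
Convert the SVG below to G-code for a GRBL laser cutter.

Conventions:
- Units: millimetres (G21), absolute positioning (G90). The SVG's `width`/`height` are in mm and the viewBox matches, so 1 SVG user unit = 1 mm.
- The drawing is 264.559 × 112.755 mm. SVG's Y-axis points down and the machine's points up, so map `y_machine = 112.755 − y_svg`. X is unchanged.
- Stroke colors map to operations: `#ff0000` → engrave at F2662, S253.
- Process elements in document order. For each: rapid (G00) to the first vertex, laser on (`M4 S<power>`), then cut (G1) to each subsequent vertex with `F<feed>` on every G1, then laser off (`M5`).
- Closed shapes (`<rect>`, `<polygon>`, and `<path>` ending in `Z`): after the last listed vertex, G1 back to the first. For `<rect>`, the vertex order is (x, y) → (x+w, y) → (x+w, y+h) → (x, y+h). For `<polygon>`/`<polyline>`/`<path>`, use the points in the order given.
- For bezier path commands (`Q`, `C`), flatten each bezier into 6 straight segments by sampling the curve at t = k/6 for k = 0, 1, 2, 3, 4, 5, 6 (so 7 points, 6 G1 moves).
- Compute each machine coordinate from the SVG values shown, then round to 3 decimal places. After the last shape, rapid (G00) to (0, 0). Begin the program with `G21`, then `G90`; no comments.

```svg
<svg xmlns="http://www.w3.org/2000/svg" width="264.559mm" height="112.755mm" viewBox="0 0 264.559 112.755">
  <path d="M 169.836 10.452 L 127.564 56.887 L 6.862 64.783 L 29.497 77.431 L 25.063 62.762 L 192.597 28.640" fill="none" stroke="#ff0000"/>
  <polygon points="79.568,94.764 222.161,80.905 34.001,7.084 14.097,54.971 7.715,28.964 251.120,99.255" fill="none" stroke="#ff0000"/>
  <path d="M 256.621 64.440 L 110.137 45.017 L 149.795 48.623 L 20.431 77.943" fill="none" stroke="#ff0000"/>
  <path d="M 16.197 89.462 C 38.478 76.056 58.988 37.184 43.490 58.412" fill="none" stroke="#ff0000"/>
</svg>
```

1 u = 1 mm; y_m = 112.755 − y.

[1] `<path>` open polyline, #ff0000→engrave S253 F2662: (169.836,102.303) → (127.564,55.868) → (6.862,47.972) → (29.497,35.324) → (25.063,49.993) → (192.597,84.115)

[2] `<polygon>` closed polygon, #ff0000→engrave S253 F2662: (79.568,17.991) → (222.161,31.850) → (34.001,105.671) → (14.097,57.784) → (7.715,83.791) → (251.120,13.500) → (79.568,17.991) (closed)

[3] `<path>` open polyline, #ff0000→engrave S253 F2662: (256.621,48.315) → (110.137,67.738) → (149.795,64.132) → (20.431,34.812)

[4] `<path>` cubic bezier, #ff0000→engrave S253 F2662: (16.197,23.293) → (27.031,31.722) → (36.620,42.019) → (44.011,51.806) → (48.253,58.707) → (48.397,60.345) → (43.490,54.343)

G21
G90
G00 X169.836 Y102.303
M4 S253
G1 X127.564 Y55.868 F2662
G1 X6.862 Y47.972 F2662
G1 X29.497 Y35.324 F2662
G1 X25.063 Y49.993 F2662
G1 X192.597 Y84.115 F2662
M5
G00 X79.568 Y17.991
M4 S253
G1 X222.161 Y31.850 F2662
G1 X34.001 Y105.671 F2662
G1 X14.097 Y57.784 F2662
G1 X7.715 Y83.791 F2662
G1 X251.120 Y13.500 F2662
G1 X79.568 Y17.991 F2662
M5
G00 X256.621 Y48.315
M4 S253
G1 X110.137 Y67.738 F2662
G1 X149.795 Y64.132 F2662
G1 X20.431 Y34.812 F2662
M5
G00 X16.197 Y23.293
M4 S253
G1 X27.031 Y31.722 F2662
G1 X36.620 Y42.019 F2662
G1 X44.011 Y51.806 F2662
G1 X48.253 Y58.707 F2662
G1 X48.397 Y60.345 F2662
G1 X43.490 Y54.343 F2662
M5
G00 X0.000 Y0.000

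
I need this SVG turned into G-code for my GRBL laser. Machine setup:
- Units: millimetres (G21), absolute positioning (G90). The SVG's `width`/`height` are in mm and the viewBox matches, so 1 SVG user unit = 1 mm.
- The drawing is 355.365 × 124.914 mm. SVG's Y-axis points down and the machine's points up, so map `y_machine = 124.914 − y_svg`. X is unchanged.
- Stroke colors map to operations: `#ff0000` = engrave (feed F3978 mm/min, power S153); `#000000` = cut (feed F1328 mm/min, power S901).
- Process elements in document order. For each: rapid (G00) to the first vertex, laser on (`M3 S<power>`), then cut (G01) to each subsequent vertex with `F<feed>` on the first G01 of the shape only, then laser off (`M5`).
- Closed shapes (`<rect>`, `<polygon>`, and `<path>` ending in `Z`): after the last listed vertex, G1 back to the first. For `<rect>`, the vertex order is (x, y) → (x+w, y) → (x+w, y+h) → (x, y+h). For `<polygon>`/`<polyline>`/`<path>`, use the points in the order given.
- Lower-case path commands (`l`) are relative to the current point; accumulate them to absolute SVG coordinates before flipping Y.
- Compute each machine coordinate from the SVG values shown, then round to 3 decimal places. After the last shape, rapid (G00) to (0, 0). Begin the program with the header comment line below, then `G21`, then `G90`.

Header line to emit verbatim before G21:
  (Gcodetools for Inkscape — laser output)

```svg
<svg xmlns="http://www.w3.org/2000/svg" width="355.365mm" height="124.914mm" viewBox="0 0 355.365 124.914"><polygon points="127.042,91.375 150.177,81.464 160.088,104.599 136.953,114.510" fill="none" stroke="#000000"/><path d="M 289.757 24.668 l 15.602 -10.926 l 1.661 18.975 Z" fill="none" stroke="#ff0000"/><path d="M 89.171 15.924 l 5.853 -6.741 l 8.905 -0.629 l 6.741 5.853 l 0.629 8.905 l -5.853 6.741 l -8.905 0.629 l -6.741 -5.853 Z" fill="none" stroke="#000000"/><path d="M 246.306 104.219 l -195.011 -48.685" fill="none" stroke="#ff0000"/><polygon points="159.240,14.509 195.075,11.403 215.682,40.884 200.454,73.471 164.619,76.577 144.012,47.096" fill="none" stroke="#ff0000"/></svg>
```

(Gcodetools for Inkscape — laser output)
G21
G90
G00 X127.042 Y33.539
M3 S901
G01 X150.177 Y43.450 F1328
G01 X160.088 Y20.315
G01 X136.953 Y10.404
G01 X127.042 Y33.539
M5
G00 X289.757 Y100.246
M3 S153
G01 X305.359 Y111.172 F3978
G01 X307.020 Y92.197
G01 X289.757 Y100.246
M5
G00 X89.171 Y108.990
M3 S901
G01 X95.024 Y115.731 F1328
G01 X103.929 Y116.360
G01 X110.670 Y110.507
G01 X111.299 Y101.602
G01 X105.446 Y94.861
G01 X96.541 Y94.232
G01 X89.800 Y100.085
G01 X89.171 Y108.990
M5
G00 X246.306 Y20.695
M3 S153
G01 X51.295 Y69.380 F3978
M5
G00 X159.240 Y110.405
M3 S153
G01 X195.075 Y113.511 F3978
G01 X215.682 Y84.030
G01 X200.454 Y51.443
G01 X164.619 Y48.337
G01 X144.012 Y77.818
G01 X159.240 Y110.405
M5
G00 X0.000 Y0.000

Since the viewBox matches the mm dimensions, user units are millimetres directly. The only transform is the Y-flip y_m = 124.914 − y_svg.

Shape 1 is a regular polygon drawn with `<polygon>`. Its stroke #000000 means cut at S901, F1328. After flipping Y the toolpath is (127.042,33.539) → (150.177,43.450) → (160.088,20.315) → (136.953,10.404) → (127.042,33.539), returning to the start.

Shape 2 is a regular polygon drawn with `<path>`. Its stroke #ff0000 means engrave at S153, F3978. After flipping Y the toolpath is (289.757,100.246) → (305.359,111.172) → (307.020,92.197) → (289.757,100.246), returning to the start.

Shape 3 is a regular polygon drawn with `<path>`. Its stroke #000000 means cut at S901, F1328. After flipping Y the toolpath is (89.171,108.990) → (95.024,115.731) → (103.929,116.360) → (110.670,110.507) → (111.299,101.602) → (105.446,94.861) → (96.541,94.232) → (89.800,100.085) → (89.171,108.990), returning to the start.

Shape 4 is a line segment drawn with `<path>`. Its stroke #ff0000 means engrave at S153, F3978. After flipping Y the toolpath is (246.306,20.695) → (51.295,69.380).

Shape 5 is a regular polygon drawn with `<polygon>`. Its stroke #ff0000 means engrave at S153, F3978. After flipping Y the toolpath is (159.240,110.405) → (195.075,113.511) → (215.682,84.030) → (200.454,51.443) → (164.619,48.337) → (144.012,77.818) → (159.240,110.405), returning to the start.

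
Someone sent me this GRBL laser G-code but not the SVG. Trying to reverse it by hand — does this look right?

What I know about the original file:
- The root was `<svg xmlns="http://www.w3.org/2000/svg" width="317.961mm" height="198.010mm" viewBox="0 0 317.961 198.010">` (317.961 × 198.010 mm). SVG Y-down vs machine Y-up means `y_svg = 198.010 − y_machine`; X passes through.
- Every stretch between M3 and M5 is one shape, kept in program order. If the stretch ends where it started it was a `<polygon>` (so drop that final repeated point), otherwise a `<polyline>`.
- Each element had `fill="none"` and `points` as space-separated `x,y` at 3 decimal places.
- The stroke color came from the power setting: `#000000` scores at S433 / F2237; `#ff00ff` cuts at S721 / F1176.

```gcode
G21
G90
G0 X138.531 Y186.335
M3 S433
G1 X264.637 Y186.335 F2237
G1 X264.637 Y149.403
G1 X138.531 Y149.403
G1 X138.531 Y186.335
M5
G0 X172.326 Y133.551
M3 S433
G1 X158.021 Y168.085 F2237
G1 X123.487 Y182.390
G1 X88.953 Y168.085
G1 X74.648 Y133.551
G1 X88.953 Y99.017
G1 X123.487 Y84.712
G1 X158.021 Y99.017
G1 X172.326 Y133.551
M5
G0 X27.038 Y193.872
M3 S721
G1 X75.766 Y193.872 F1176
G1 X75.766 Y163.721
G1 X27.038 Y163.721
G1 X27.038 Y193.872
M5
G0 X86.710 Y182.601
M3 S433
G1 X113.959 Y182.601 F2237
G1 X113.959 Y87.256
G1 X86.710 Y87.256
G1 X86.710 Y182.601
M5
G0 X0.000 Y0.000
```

Each laser-on run becomes one SVG element. Flip Y back into SVG space with y_svg = 198.010 − y_machine.

Run 1: the run's S433 means `#000000` (score). The run returns to its start, so emit a `<polygon>` with points (Y-flipped): 138.531,11.675 264.637,11.675 264.637,48.607 138.531,48.607.

Run 2: power S433 maps to stroke `#000000` (score). The run returns to its start, so emit a `<polygon>` with points (Y-flipped): 172.326,64.459 158.021,29.925 123.487,15.620 88.953,29.925 74.648,64.459 88.953,98.993 123.487,113.298 158.021,98.993.

Run 3: power S721 maps to stroke `#ff00ff` (cut). The run returns to its start, so emit a `<polygon>` with points (Y-flipped): 27.038,4.138 75.766,4.138 75.766,34.289 27.038,34.289.

Run 4: S433 ⇒ score layer `#000000`. The run returns to its start, so emit a `<polygon>` with points (Y-flipped): 86.710,15.409 113.959,15.409 113.959,110.754 86.710,110.754.

<svg xmlns="http://www.w3.org/2000/svg" width="317.961mm" height="198.010mm" viewBox="0 0 317.961 198.010">
  <polygon points="138.531,11.675 264.637,11.675 264.637,48.607 138.531,48.607" fill="none" stroke="#000000"/>
  <polygon points="172.326,64.459 158.021,29.925 123.487,15.620 88.953,29.925 74.648,64.459 88.953,98.993 123.487,113.298 158.021,98.993" fill="none" stroke="#000000"/>
  <polygon points="27.038,4.138 75.766,4.138 75.766,34.289 27.038,34.289" fill="none" stroke="#ff00ff"/>
  <polygon points="86.710,15.409 113.959,15.409 113.959,110.754 86.710,110.754" fill="none" stroke="#000000"/>
</svg>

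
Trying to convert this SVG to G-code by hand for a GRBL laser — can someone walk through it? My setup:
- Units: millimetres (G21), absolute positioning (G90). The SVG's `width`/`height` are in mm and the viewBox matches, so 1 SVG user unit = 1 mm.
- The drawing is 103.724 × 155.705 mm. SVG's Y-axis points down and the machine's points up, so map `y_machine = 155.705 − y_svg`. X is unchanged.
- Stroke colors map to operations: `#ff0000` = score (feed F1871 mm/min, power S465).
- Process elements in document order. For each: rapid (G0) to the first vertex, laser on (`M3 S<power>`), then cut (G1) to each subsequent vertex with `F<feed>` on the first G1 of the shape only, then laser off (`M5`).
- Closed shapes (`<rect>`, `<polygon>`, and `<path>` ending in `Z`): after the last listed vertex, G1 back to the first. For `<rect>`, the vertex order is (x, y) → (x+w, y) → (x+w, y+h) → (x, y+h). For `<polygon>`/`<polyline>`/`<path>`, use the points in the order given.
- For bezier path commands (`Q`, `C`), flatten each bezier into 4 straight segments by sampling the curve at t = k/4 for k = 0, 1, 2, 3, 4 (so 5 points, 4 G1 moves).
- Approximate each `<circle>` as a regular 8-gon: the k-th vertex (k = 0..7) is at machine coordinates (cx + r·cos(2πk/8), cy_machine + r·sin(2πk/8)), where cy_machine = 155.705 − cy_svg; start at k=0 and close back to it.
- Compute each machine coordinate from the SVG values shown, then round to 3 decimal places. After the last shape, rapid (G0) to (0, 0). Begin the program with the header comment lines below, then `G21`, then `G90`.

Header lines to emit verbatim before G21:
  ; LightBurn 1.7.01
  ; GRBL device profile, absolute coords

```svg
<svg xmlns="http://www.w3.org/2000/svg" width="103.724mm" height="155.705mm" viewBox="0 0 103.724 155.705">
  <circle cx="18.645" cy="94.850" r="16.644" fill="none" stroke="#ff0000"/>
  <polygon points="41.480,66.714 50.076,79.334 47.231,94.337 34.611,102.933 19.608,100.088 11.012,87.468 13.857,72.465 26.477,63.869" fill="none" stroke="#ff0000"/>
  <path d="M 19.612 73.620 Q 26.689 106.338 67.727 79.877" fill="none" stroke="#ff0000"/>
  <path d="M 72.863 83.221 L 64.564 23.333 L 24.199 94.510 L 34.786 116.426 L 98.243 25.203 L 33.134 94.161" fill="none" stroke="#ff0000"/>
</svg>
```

; LightBurn 1.7.01
; GRBL device profile, absolute coords
G21
G90
G0 X35.289 Y60.855
M3 S465
G1 X30.414 Y72.624 F1871
G1 X18.645 Y77.499
G1 X6.876 Y72.624
G1 X2.001 Y60.855
G1 X6.876 Y49.086
G1 X18.645 Y44.211
G1 X30.414 Y49.086
G1 X35.289 Y60.855
M5
G0 X41.480 Y88.991
M3 S465
G1 X50.076 Y76.371 F1871
G1 X47.231 Y61.368
G1 X34.611 Y52.772
G1 X19.608 Y55.617
G1 X11.012 Y68.237
G1 X13.857 Y83.240
G1 X26.477 Y91.836
G1 X41.480 Y88.991
M5
G0 X19.612 Y82.085
M3 S465
G1 X25.273 Y69.425 F1871
G1 X35.179 Y64.162
G1 X49.331 Y66.296
G1 X67.727 Y75.828
M5
G0 X72.863 Y72.484
M3 S465
G1 X64.564 Y132.372 F1871
G1 X24.199 Y61.195
G1 X34.786 Y39.279
G1 X98.243 Y130.502
G1 X33.134 Y61.544
M5
G0 X0.000 Y0.000

1 u = 1 mm; y_m = 155.705 − y.

[1] `<circle>` circle, #ff0000→score S465 F1871: (35.289,60.855) → (30.414,72.624) → (18.645,77.499) → (6.876,72.624) → (2.001,60.855) → (6.876,49.086) → (18.645,44.211) → (30.414,49.086) → (35.289,60.855) (closed)

[2] `<polygon>` regular polygon, #ff0000→score S465 F1871: (41.480,88.991) → (50.076,76.371) → (47.231,61.368) → (34.611,52.772) → (19.608,55.617) → (11.012,68.237) → (13.857,83.240) → (26.477,91.836) → (41.480,88.991) (closed)

[3] `<path>` quadratic bezier, #ff0000→score S465 F1871: (19.612,82.085) → (25.273,69.425) → (35.179,64.162) → (49.331,66.296) → (67.727,75.828)

[4] `<path>` open polyline, #ff0000→score S465 F1871: (72.863,72.484) → (64.564,132.372) → (24.199,61.195) → (34.786,39.279) → (98.243,130.502) → (33.134,61.544)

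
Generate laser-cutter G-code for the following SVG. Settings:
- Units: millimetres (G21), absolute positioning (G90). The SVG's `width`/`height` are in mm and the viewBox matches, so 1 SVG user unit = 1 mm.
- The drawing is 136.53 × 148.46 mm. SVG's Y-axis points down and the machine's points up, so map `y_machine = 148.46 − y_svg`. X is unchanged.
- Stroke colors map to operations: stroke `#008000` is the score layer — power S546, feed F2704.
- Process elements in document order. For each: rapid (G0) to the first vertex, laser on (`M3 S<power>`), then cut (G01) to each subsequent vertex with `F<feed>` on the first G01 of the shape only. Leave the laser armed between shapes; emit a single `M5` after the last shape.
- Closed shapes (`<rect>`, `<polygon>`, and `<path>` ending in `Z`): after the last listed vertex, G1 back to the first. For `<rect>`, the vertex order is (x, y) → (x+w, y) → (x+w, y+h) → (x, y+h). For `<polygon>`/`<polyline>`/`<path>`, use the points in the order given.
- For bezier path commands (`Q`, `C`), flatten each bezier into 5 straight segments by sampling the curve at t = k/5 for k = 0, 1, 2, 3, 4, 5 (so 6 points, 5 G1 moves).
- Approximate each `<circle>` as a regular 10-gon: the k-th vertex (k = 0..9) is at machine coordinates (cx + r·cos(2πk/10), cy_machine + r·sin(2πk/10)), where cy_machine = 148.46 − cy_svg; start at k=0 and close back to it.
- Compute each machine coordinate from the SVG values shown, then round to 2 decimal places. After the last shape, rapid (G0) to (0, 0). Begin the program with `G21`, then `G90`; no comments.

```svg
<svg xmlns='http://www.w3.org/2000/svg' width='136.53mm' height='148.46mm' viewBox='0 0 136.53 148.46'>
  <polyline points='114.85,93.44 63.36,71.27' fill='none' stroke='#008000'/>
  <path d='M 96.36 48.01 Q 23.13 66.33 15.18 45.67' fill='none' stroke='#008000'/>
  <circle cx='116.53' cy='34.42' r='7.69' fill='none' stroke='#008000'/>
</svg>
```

G21
G90
G0 X114.85 Y55.02
M3 S546
G01 X63.36 Y77.19 F2704
G0 X96.36 Y100.45
M3 S546
G01 X69.68 Y94.68 F2704
G01 X48.22 Y92.03
G01 X31.98 Y92.50
G01 X20.97 Y96.09
G01 X15.18 Y102.79
G0 X124.22 Y114.04
M3 S546
G01 X122.75 Y118.56 F2704
G01 X118.91 Y121.35
G01 X114.15 Y121.35
G01 X110.31 Y118.56
G01 X108.84 Y114.04
G01 X110.31 Y109.52
G01 X114.15 Y106.73
G01 X118.91 Y106.73
G01 X122.75 Y109.52
G01 X124.22 Y114.04
M5
G0 X0.00 Y0.00

1 u = 1 mm; y_m = 148.46 − y.

[1] `<polyline>` line segment, #008000→score S546 F2704: (114.85,55.02) → (63.36,77.19)

[2] `<path>` quadratic bezier, #008000→score S546 F2704: (96.36,100.45) → (69.68,94.68) → (48.22,92.03) → (31.98,92.50) → (20.97,96.09) → (15.18,102.79)

[3] `<circle>` circle, #008000→score S546 F2704: (124.22,114.04) → (122.75,118.56) → (118.91,121.35) → (114.15,121.35) → (110.31,118.56) → (108.84,114.04) → (110.31,109.52) → (114.15,106.73) → (118.91,106.73) → (122.75,109.52) → (124.22,114.04) (closed)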